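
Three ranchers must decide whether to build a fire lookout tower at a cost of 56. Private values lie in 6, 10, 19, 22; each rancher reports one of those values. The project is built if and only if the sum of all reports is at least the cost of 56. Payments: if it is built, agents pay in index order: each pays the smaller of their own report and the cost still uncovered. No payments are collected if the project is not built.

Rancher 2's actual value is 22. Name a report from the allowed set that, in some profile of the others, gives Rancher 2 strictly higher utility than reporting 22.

19

Suppose Rancher 1 reports 19 and Rancher 3 reports 19.
Report 22: project built, pays 22, utility 22 - 22 = 0.
Report 19: project built, pays 19, utility 22 - 19 = 3.
So reporting 19 beats truth here (3 > 0).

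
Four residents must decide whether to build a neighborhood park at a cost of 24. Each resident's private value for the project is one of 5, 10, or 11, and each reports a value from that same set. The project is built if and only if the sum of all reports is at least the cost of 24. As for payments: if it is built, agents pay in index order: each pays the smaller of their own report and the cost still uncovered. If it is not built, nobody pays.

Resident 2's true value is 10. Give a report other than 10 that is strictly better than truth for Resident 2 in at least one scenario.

5

Suppose Resident 1 reports 5, Resident 3 reports 5 and Resident 4 reports 10.
Report 10: project built, pays 10, utility 10 - 10 = 0.
Report 5: project built, pays 5, utility 10 - 5 = 5.
So reporting 5 beats truth here (5 > 0).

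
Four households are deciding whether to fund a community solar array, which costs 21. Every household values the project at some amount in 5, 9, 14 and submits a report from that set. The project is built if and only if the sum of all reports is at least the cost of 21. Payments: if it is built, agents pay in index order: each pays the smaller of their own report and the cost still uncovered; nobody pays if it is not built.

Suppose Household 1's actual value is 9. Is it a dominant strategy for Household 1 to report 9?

No

Consider the case where Household 2 reports 5, Household 3 reports 5 and Household 4 reports 9.
Truthful report 9: project built, pays 9, utility 9 - 9 = 0.
Report 5 instead: project built, pays 5, utility 9 - 5 = 4.
Since 4 > 0, reporting 5 is strictly better here, so truthful reporting is not dominant.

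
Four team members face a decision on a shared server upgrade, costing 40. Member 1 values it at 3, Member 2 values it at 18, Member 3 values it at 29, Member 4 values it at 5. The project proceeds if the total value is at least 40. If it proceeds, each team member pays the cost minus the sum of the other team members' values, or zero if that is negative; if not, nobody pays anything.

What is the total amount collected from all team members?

17

Total value 55 ≥ cost 40, so it is built.
Member 1: others sum to 52; max(0, 40 - 52) = 0.
Member 2: others sum to 37; max(0, 40 - 37) = 3.
Member 3: others sum to 26; max(0, 40 - 26) = 14.
Member 4: others sum to 50; max(0, 40 - 50) = 0.
Total collected = 0 + 3 + 14 + 0 = 17.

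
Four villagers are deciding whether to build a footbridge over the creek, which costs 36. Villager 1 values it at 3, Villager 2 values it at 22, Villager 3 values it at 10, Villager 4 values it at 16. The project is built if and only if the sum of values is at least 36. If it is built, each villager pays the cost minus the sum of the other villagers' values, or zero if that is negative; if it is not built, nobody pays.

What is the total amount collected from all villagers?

Total value 51 ≥ cost 36, so it is built.
Villager 1: others sum to 48; max(0, 36 - 48) = 0.
Villager 2: others sum to 29; max(0, 36 - 29) = 7.
Villager 3: others sum to 41; max(0, 36 - 41) = 0.
Villager 4: others sum to 35; max(0, 36 - 35) = 1.
Total collected = 0 + 7 + 0 + 1 = 8.

8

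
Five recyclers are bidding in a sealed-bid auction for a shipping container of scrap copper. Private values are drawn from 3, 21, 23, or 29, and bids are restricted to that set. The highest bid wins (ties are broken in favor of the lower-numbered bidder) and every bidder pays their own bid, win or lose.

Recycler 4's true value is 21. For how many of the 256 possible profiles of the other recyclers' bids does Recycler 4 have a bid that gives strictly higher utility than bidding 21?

Others bid (3, 3, 3, 23): truth gives -21; bid 23 gives -2 > -21. Violating.
Others bid (3, 3, 3, 29): truth gives -21; bid 3 gives -3 > -21. Violating.
Others bid (3, 3, 21, 3): truth gives -21; bid 23 gives -2 > -21. Violating.
Others bid (3, 3, 21, 21): truth gives -21; bid 23 gives -2 > -21. Violating.
Others bid (3, 3, 3, 3): truth gives 0; no alternative beats it.
Others bid (3, 3, 3, 21): truth gives 0; no alternative beats it.
(Checking all 256 profiles: 254 have a profitable deviation, 2 do not.)

254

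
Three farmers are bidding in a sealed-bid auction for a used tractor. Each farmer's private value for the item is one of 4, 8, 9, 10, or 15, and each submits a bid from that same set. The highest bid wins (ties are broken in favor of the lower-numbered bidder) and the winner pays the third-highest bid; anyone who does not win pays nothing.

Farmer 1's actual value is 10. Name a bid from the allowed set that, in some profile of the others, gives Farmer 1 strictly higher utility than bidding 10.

Suppose Farmer 2 bids 4 and Farmer 3 bids 15.
Bid 10: loses, pays 0, utility 0.
Bid 15: wins, pays 4, utility 10 - 4 = 6.
So bidding 15 beats truth here (6 > 0).

15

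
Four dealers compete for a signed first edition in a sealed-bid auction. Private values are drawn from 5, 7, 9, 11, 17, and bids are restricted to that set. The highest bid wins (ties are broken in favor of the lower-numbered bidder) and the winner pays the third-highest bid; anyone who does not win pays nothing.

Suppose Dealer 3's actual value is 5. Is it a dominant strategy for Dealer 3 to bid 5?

Yes

Check each profile of the others' bids and compare truth against every alternative bid.
Others bid (5, 5, 5): truth gives 0, best alternative gives 0.
Others bid (5, 5, 7): truth gives 0, best alternative gives 0.
Others bid (5, 5, 9): truth gives 0, best alternative gives 0.
Others bid (5, 5, 11): truth gives 0, best alternative gives 0.
Others bid (5, 5, 17): truth gives 0, best alternative gives 0.
Others bid (5, 7, 5): truth gives 0, best alternative gives 0.
(Remaining 119 profiles checked similarly; truth is weakly best in each.)
In every case the truthful bid is at least as good as any alternative, so it is a dominant strategy.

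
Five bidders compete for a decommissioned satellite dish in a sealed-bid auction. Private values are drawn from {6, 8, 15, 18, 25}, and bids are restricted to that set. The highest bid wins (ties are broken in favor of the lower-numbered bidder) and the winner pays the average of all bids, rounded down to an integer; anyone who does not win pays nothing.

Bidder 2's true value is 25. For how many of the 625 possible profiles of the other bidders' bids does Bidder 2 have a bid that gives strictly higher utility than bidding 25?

Others bid (6, 6, 6, 6): truth gives 16; bid 8 gives 19 > 16. Violating.
Others bid (6, 6, 6, 8): truth gives 15; bid 8 gives 19 > 15. Violating.
Others bid (6, 6, 6, 15): truth gives 14; bid 15 gives 16 > 14. Violating.
Others bid (6, 6, 6, 18): truth gives 13; bid 18 gives 15 > 13. Violating.
Others bid (6, 6, 6, 25): truth gives 12; no alternative beats it.
Others bid (6, 6, 8, 25): truth gives 11; no alternative beats it.
(Checking all 625 profiles: 192 have a profitable deviation, 433 do not.)

192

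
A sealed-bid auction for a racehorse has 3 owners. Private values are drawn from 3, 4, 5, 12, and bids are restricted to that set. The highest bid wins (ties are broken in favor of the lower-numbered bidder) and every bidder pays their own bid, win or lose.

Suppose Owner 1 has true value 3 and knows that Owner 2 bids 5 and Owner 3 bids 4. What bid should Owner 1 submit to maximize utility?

5

Bid 3: loses but pays 3, utility -3.
Bid 4: loses but pays 4, utility -4.
Bid 5: wins, pays 5, utility 3 - 5 = -2.
Bid 12: wins, pays 12, utility 3 - 12 = -9.
The best choice is 5 with utility -2.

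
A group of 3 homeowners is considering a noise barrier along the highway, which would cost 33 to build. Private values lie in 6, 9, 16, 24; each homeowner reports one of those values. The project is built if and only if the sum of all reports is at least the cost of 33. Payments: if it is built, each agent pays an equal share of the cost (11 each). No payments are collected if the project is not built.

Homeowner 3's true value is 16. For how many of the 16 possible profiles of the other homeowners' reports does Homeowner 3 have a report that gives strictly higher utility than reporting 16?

3

Others report (6, 6): truth gives 0; report 24 gives 5 > 0. Violating.
Others report (6, 9): truth gives 0; report 24 gives 5 > 0. Violating.
Others report (9, 6): truth gives 0; report 24 gives 5 > 0. Violating.
Others report (6, 16): truth gives 5; no alternative beats it.
Others report (6, 24): truth gives 5; no alternative beats it.
(Checking all 16 profiles: 3 have a profitable deviation, 13 do not.)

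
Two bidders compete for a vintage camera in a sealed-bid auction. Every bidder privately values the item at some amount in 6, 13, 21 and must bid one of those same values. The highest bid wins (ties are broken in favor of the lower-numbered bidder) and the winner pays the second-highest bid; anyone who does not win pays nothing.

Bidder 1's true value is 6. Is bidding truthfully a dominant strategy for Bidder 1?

Check each profile of the others' bids and compare truth against every alternative bid.
Others bid (13): truth gives 0, best alternative gives -7.
Others bid (6): truth gives 0, best alternative gives 0.
Others bid (21): truth gives 0, best alternative gives 0.
In every case the truthful bid is at least as good as any alternative, so it is a dominant strategy.

Yes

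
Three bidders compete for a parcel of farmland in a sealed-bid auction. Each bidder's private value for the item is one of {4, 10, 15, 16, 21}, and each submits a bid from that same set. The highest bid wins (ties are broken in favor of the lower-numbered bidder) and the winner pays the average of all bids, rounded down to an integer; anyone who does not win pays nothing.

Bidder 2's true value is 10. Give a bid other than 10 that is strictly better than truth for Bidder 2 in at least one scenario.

15

Suppose Bidder 1 bids 10 and Bidder 3 bids 4.
Bid 10: loses, pays 0, utility 0.
Bid 15: wins, pays 9, utility 10 - 9 = 1.
So bidding 15 beats truth here (1 > 0).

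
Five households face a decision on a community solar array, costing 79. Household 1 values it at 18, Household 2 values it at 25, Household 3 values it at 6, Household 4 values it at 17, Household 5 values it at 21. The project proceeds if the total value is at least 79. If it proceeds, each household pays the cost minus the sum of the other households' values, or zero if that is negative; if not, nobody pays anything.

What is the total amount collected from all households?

49

Total value 87 ≥ cost 79, so it is built.
Household 1: others sum to 69; max(0, 79 - 69) = 10.
Household 2: others sum to 62; max(0, 79 - 62) = 17.
Household 3: others sum to 81; max(0, 79 - 81) = 0.
Household 4: others sum to 70; max(0, 79 - 70) = 9.
Household 5: others sum to 66; max(0, 79 - 66) = 13.
Total collected = 10 + 17 + 0 + 9 + 13 = 49.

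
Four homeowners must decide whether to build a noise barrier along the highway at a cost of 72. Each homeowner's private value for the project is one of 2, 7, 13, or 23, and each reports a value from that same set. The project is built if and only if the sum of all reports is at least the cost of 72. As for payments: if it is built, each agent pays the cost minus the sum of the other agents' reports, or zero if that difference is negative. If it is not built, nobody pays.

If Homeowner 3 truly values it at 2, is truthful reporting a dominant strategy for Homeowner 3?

Yes

Check each profile of the others' reports and compare truth against every alternative report.
Others report (23, 23, 23): truth gives 0, best alternative gives -1.
Others report (2, 2, 2): truth gives 0, best alternative gives 0.
Others report (2, 2, 7): truth gives 0, best alternative gives 0.
Others report (2, 2, 13): truth gives 0, best alternative gives 0.
Others report (2, 2, 23): truth gives 0, best alternative gives 0.
Others report (2, 7, 2): truth gives 0, best alternative gives 0.
(Remaining 58 profiles checked similarly; truth is weakly best in each.)
In every case the truthful report is at least as good as any alternative, so it is a dominant strategy.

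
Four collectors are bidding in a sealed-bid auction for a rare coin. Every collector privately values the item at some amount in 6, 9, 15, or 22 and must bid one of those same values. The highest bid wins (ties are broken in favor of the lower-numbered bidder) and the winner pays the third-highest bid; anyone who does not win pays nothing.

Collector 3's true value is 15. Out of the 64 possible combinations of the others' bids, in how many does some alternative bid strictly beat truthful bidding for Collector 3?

12

Others bid (6, 6, 22): truth gives 0; bid 22 gives 9 > 0. Violating.
Others bid (6, 9, 22): truth gives 0; bid 22 gives 6 > 0. Violating.
Others bid (6, 15, 6): truth gives 0; bid 22 gives 9 > 0. Violating.
Others bid (6, 15, 9): truth gives 0; bid 22 gives 6 > 0. Violating.
Others bid (6, 6, 6): truth gives 9; no alternative beats it.
Others bid (6, 6, 9): truth gives 9; no alternative beats it.
(Checking all 64 profiles: 12 have a profitable deviation, 52 do not.)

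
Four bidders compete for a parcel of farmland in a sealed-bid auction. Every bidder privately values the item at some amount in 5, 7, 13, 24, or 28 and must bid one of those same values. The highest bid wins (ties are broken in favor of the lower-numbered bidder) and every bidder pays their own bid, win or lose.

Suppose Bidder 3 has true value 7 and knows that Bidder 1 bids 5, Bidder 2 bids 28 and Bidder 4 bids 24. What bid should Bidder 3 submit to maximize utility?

Bid 5: loses but pays 5, utility -5.
Bid 7: loses but pays 7, utility -7.
Bid 13: loses but pays 13, utility -13.
Bid 24: loses but pays 24, utility -24.
Bid 28: loses but pays 28, utility -28.
The best choice is 5 with utility -5.

5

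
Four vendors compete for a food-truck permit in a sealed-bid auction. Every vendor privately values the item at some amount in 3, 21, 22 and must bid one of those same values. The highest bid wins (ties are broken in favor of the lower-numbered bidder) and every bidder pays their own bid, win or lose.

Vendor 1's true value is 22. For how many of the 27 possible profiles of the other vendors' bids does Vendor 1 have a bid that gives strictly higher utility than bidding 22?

8

Others bid (3, 3, 3): truth gives 0; bid 3 gives 19 > 0. Violating.
Others bid (3, 3, 21): truth gives 0; bid 21 gives 1 > 0. Violating.
Others bid (3, 21, 3): truth gives 0; bid 21 gives 1 > 0. Violating.
Others bid (3, 21, 21): truth gives 0; bid 21 gives 1 > 0. Violating.
Others bid (3, 3, 22): truth gives 0; no alternative beats it.
Others bid (3, 21, 22): truth gives 0; no alternative beats it.
(Checking all 27 profiles: 8 have a profitable deviation, 19 do not.)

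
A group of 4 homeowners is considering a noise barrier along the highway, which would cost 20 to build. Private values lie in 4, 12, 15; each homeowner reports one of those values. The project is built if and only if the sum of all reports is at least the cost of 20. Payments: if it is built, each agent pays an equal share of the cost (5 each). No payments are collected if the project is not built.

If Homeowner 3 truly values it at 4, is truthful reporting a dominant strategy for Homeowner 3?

Check each profile of the others' reports and compare truth against every alternative report.
Others report (4, 4, 4): truth gives 0, best alternative gives -1.
Others report (4, 4, 12): truth gives -1, best alternative gives -1.
Others report (4, 4, 15): truth gives -1, best alternative gives -1.
Others report (4, 12, 4): truth gives -1, best alternative gives -1.
Others report (4, 12, 12): truth gives -1, best alternative gives -1.
Others report (4, 12, 15): truth gives -1, best alternative gives -1.
(Remaining 21 profiles checked similarly; truth is weakly best in each.)
In every case the truthful report is at least as good as any alternative, so it is a dominant strategy.

Yes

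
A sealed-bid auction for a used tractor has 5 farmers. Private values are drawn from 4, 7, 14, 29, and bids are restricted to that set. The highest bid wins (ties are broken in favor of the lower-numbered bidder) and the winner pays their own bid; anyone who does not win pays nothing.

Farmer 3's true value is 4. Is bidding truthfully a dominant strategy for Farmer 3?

Yes

Check each profile of the others' bids and compare truth against every alternative bid.
Others bid (4, 4, 4, 4): truth gives 0, best alternative gives -3.
Others bid (4, 4, 4, 7): truth gives 0, best alternative gives -3.
Others bid (4, 4, 7, 4): truth gives 0, best alternative gives -3.
Others bid (4, 4, 7, 7): truth gives 0, best alternative gives -3.
Others bid (4, 4, 4, 14): truth gives 0, best alternative gives 0.
Others bid (4, 4, 4, 29): truth gives 0, best alternative gives 0.
(Remaining 250 profiles checked similarly; truth is weakly best in each.)
In every case the truthful bid is at least as good as any alternative, so it is a dominant strategy.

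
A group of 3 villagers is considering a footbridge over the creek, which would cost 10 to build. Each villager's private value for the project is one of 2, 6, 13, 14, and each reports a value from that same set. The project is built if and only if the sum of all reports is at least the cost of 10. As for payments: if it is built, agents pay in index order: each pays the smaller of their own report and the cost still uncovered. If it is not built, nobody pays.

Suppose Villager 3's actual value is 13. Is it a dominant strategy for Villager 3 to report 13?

Yes

Check each profile of the others' reports and compare truth against every alternative report.
Others report (2, 13): truth gives 13, best alternative gives 13.
Others report (2, 14): truth gives 13, best alternative gives 13.
Others report (6, 6): truth gives 13, best alternative gives 13.
Others report (6, 13): truth gives 13, best alternative gives 13.
Others report (6, 14): truth gives 13, best alternative gives 13.
Others report (13, 2): truth gives 13, best alternative gives 13.
(Remaining 10 profiles checked similarly; truth is weakly best in each.)
In every case the truthful report is at least as good as any alternative, so it is a dominant strategy.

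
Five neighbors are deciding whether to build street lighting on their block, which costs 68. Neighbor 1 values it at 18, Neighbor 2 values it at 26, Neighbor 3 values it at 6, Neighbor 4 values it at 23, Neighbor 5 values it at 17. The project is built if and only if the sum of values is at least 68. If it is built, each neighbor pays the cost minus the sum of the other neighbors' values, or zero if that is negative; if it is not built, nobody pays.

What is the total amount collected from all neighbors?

Total value 90 ≥ cost 68, so it is built.
Neighbor 1: others sum to 72; max(0, 68 - 72) = 0.
Neighbor 2: others sum to 64; max(0, 68 - 64) = 4.
Neighbor 3: others sum to 84; max(0, 68 - 84) = 0.
Neighbor 4: others sum to 67; max(0, 68 - 67) = 1.
Neighbor 5: others sum to 73; max(0, 68 - 73) = 0.
Total collected = 0 + 4 + 0 + 1 + 0 = 5.

5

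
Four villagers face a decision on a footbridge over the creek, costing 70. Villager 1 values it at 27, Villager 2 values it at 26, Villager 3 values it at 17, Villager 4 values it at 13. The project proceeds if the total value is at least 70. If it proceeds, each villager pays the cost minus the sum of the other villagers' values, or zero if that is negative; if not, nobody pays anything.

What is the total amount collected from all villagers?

31

Total value 83 ≥ cost 70, so it is built.
Villager 1: others sum to 56; max(0, 70 - 56) = 14.
Villager 2: others sum to 57; max(0, 70 - 57) = 13.
Villager 3: others sum to 66; max(0, 70 - 66) = 4.
Villager 4: others sum to 70; max(0, 70 - 70) = 0.
Total collected = 14 + 13 + 4 + 0 = 31.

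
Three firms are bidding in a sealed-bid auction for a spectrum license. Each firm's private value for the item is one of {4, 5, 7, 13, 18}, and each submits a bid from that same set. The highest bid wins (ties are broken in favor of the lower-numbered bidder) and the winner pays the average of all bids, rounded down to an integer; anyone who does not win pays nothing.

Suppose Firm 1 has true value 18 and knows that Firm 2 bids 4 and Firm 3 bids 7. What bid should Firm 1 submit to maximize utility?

Bid 4: loses, pays 0, utility 0.
Bid 5: loses, pays 0, utility 0.
Bid 7: wins, pays 6, utility 18 - 6 = 12.
Bid 13: wins, pays 8, utility 18 - 8 = 10.
Bid 18: wins, pays 9, utility 18 - 9 = 9.
The best choice is 7 with utility 12.

7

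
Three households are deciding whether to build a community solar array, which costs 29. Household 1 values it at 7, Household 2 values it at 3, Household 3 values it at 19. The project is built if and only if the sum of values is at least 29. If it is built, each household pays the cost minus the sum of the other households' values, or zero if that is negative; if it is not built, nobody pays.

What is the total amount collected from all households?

29

Total value 29 ≥ cost 29, so it is built.
Household 1: others sum to 22; max(0, 29 - 22) = 7.
Household 2: others sum to 26; max(0, 29 - 26) = 3.
Household 3: others sum to 10; max(0, 29 - 10) = 19.
Total collected = 7 + 3 + 19 = 29.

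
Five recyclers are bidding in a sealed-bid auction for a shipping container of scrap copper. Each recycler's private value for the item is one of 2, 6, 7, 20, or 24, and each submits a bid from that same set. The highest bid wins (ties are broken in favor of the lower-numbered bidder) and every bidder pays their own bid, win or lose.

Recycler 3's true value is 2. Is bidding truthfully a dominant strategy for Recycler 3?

Yes

Check each profile of the others' bids and compare truth against every alternative bid.
Others bid (2, 2, 2, 20): truth gives -2, best alternative gives -6.
Others bid (2, 2, 2, 24): truth gives -2, best alternative gives -6.
Others bid (2, 2, 6, 20): truth gives -2, best alternative gives -6.
Others bid (2, 2, 6, 24): truth gives -2, best alternative gives -6.
Others bid (2, 2, 7, 20): truth gives -2, best alternative gives -6.
Others bid (2, 2, 7, 24): truth gives -2, best alternative gives -6.
(Remaining 619 profiles checked similarly; truth is weakly best in each.)
In every case the truthful bid is at least as good as any alternative, so it is a dominant strategy.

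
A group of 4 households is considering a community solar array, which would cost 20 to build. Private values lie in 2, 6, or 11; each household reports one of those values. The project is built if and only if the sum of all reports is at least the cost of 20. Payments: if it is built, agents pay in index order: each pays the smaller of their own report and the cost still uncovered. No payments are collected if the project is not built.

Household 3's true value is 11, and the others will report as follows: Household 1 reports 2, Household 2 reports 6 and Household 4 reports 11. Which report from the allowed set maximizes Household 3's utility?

2

Report 2: project built, pays 2, utility 11 - 2 = 9.
Report 6: project built, pays 6, utility 11 - 6 = 5.
Report 11: project built, pays 11, utility 11 - 11 = 0.
The best choice is 2 with utility 9.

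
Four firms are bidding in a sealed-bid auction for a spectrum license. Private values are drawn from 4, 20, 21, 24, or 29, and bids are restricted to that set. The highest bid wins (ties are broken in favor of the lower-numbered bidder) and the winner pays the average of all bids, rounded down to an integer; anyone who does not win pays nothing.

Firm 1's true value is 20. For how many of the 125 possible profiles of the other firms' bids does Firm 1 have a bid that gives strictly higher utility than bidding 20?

Others bid (4, 4, 4): truth gives 12; bid 4 gives 16 > 12. Violating.
Others bid (4, 4, 21): truth gives 0; bid 21 gives 8 > 0. Violating.
Others bid (4, 4, 24): truth gives 0; bid 24 gives 6 > 0. Violating.
Others bid (4, 4, 29): truth gives 0; bid 29 gives 4 > 0. Violating.
Others bid (4, 4, 20): truth gives 8; no alternative beats it.
Others bid (4, 20, 4): truth gives 8; no alternative beats it.
(Checking all 125 profiles: 34 have a profitable deviation, 91 do not.)

34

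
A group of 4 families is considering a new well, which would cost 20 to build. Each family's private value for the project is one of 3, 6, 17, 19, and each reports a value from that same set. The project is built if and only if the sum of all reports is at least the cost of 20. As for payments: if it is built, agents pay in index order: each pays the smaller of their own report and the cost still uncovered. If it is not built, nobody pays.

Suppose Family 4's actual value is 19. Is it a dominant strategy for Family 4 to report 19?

Check each profile of the others' reports and compare truth against every alternative report.
Others report (3, 3, 17): truth gives 19, best alternative gives 19.
Others report (3, 3, 19): truth gives 19, best alternative gives 19.
Others report (3, 6, 17): truth gives 19, best alternative gives 19.
Others report (3, 6, 19): truth gives 19, best alternative gives 19.
Others report (3, 17, 3): truth gives 19, best alternative gives 19.
Others report (3, 17, 6): truth gives 19, best alternative gives 19.
(Remaining 58 profiles checked similarly; truth is weakly best in each.)
In every case the truthful report is at least as good as any alternative, so it is a dominant strategy.

Yes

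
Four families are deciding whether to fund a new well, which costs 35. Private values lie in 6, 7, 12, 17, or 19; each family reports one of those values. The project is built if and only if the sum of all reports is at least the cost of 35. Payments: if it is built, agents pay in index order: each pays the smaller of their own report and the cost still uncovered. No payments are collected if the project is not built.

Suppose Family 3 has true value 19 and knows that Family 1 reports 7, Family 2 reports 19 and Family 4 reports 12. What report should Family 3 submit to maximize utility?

Report 6: project built, pays 6, utility 19 - 6 = 13.
Report 7: project built, pays 7, utility 19 - 7 = 12.
Report 12: project built, pays 9, utility 19 - 9 = 10.
Report 17: project built, pays 9, utility 19 - 9 = 10.
Report 19: project built, pays 9, utility 19 - 9 = 10.
The best choice is 6 with utility 13.

6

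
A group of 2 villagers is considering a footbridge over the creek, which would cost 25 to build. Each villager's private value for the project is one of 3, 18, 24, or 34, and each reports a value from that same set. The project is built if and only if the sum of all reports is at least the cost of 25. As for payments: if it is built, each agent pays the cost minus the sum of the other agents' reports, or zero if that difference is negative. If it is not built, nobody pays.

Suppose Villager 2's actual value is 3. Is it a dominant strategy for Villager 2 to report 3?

Yes

Check each profile of the others' reports and compare truth against every alternative report.
Others report (18): truth gives 0, best alternative gives -4.
Others report (34): truth gives 3, best alternative gives 3.
Others report (24): truth gives 2, best alternative gives 2.
Others report (3): truth gives 0, best alternative gives 0.
In every case the truthful report is at least as good as any alternative, so it is a dominant strategy.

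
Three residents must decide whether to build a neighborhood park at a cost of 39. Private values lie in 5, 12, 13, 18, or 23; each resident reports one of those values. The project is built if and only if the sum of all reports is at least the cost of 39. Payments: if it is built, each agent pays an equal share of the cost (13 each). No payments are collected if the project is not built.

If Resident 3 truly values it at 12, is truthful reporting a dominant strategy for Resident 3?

Consider the case where Resident 1 reports 5 and Resident 2 reports 23.
Truthful report 12: project built, pays 13, utility 12 - 13 = -1.
Report 5 instead: project not built, utility 0.
Since 0 > -1, reporting 5 is strictly better here, so truthful reporting is not dominant.

No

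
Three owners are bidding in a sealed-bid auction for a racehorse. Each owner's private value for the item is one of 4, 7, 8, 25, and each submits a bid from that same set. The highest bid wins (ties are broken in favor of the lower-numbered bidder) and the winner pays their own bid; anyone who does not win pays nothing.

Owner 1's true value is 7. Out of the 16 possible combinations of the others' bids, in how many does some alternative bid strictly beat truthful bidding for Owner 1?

1

Others bid (4, 4): truth gives 0; bid 4 gives 3 > 0. Violating.
Others bid (4, 7): truth gives 0; no alternative beats it.
Others bid (4, 8): truth gives 0; no alternative beats it.
(Checking all 16 profiles: 1 has a profitable deviation, 15 do not.)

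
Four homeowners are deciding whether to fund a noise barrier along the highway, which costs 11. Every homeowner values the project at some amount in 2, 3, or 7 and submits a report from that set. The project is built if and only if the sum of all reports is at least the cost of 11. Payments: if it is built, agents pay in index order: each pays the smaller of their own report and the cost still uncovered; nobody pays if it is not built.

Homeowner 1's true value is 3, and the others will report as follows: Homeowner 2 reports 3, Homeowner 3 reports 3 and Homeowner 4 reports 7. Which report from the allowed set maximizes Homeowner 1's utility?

2

Report 2: project built, pays 2, utility 3 - 2 = 1.
Report 3: project built, pays 3, utility 3 - 3 = 0.
Report 7: project built, pays 7, utility 3 - 7 = -4.
The best choice is 2 with utility 1.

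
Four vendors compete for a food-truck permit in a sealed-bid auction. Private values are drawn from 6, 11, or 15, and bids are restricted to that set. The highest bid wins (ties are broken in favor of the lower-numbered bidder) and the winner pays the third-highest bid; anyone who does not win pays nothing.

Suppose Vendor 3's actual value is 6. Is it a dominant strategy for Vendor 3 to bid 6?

Check each profile of the others' bids and compare truth against every alternative bid.
Others bid (6, 6, 6): truth gives 0, best alternative gives 0.
Others bid (6, 6, 11): truth gives 0, best alternative gives 0.
Others bid (6, 6, 15): truth gives 0, best alternative gives 0.
Others bid (6, 11, 6): truth gives 0, best alternative gives 0.
Others bid (6, 11, 11): truth gives 0, best alternative gives 0.
Others bid (6, 11, 15): truth gives 0, best alternative gives 0.
(Remaining 21 profiles checked similarly; truth is weakly best in each.)
In every case the truthful bid is at least as good as any alternative, so it is a dominant strategy.

Yes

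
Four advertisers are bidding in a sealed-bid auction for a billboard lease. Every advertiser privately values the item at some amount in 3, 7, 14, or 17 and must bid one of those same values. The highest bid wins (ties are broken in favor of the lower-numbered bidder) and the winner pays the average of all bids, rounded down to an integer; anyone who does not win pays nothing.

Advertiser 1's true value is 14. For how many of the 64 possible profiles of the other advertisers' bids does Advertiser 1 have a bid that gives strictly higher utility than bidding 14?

35

Others bid (3, 3, 3): truth gives 9; bid 3 gives 11 > 9. Violating.
Others bid (3, 3, 7): truth gives 8; bid 7 gives 9 > 8. Violating.
Others bid (3, 3, 17): truth gives 0; bid 17 gives 4 > 0. Violating.
Others bid (3, 7, 3): truth gives 8; bid 7 gives 9 > 8. Violating.
Others bid (3, 3, 14): truth gives 6; no alternative beats it.
Others bid (3, 7, 14): truth gives 5; no alternative beats it.
(Checking all 64 profiles: 35 have a profitable deviation, 29 do not.)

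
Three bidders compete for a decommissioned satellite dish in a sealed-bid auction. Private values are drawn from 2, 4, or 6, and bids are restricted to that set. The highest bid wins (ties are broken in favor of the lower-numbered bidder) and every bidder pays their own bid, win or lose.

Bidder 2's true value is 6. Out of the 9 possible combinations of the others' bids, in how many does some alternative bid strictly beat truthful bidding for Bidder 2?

5

Others bid (2, 2): truth gives 0; bid 4 gives 2 > 0. Violating.
Others bid (2, 4): truth gives 0; bid 4 gives 2 > 0. Violating.
Others bid (6, 2): truth gives -6; bid 2 gives -2 > -6. Violating.
Others bid (6, 4): truth gives -6; bid 2 gives -2 > -6. Violating.
Others bid (2, 6): truth gives 0; no alternative beats it.
Others bid (4, 2): truth gives 0; no alternative beats it.
(Checking all 9 profiles: 5 have a profitable deviation, 4 do not.)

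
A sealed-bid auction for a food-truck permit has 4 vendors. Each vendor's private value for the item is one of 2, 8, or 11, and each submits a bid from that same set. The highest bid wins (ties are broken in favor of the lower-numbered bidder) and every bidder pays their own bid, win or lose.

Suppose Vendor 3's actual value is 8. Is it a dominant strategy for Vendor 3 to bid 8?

No

Consider the case where Vendor 1 bids 2, Vendor 2 bids 2 and Vendor 4 bids 11.
Truthful bid 8: loses but pays 8, utility -8.
Bid 2 instead: loses but pays 2, utility -2.
Since -2 > -8, bidding 2 is strictly better here, so truthful bidding is not dominant.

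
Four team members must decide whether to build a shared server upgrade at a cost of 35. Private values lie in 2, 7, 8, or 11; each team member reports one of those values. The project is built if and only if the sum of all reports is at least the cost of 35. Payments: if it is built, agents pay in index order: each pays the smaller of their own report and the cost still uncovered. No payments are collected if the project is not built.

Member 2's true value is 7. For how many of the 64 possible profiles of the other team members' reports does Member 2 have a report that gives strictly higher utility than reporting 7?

1

Others report (11, 11, 11): truth gives 0; report 2 gives 5 > 0. Violating.
Others report (2, 2, 2): truth gives 0; no alternative beats it.
Others report (2, 2, 7): truth gives 0; no alternative beats it.
(Checking all 64 profiles: 1 has a profitable deviation, 63 do not.)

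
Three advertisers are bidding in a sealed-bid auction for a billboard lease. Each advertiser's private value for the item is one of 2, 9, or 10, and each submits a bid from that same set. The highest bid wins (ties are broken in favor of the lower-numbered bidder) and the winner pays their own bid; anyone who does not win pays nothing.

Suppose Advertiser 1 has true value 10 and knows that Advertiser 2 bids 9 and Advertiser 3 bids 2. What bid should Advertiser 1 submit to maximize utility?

9

Bid 2: loses, pays 0, utility 0.
Bid 9: wins, pays 9, utility 10 - 9 = 1.
Bid 10: wins, pays 10, utility 10 - 10 = 0.
The best choice is 9 with utility 1.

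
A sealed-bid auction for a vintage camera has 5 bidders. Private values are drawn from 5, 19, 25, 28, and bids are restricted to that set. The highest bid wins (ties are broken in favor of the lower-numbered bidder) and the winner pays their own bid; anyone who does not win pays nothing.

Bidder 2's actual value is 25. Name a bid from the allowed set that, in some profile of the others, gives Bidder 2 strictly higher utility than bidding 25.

Suppose Bidder 1 bids 5, Bidder 3 bids 5, Bidder 4 bids 5 and Bidder 5 bids 5.
Bid 25: wins, pays 25, utility 25 - 25 = 0.
Bid 19: wins, pays 19, utility 25 - 19 = 6.
So bidding 19 beats truth here (6 > 0).

19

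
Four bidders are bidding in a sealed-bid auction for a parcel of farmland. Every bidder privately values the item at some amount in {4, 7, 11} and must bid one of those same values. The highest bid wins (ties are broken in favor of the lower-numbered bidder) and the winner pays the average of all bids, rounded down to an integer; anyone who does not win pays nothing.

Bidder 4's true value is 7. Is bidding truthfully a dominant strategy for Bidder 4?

Consider the case where Bidder 1 bids 4, Bidder 2 bids 4 and Bidder 3 bids 7.
Truthful bid 7: loses, pays 0, utility 0.
Bid 11 instead: wins, pays 6, utility 7 - 6 = 1.
Since 1 > 0, bidding 11 is strictly better here, so truthful bidding is not dominant.

No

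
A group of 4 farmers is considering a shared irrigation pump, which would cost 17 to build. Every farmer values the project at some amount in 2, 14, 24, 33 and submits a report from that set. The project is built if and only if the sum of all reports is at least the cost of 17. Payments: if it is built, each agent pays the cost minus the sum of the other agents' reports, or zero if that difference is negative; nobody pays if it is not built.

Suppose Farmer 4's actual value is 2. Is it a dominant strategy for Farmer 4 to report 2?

Yes

Check each profile of the others' reports and compare truth against every alternative report.
Others report (2, 2, 2): truth gives 0, best alternative gives -9.
Others report (2, 2, 14): truth gives 2, best alternative gives 2.
Others report (2, 2, 24): truth gives 2, best alternative gives 2.
Others report (2, 2, 33): truth gives 2, best alternative gives 2.
Others report (2, 14, 2): truth gives 2, best alternative gives 2.
Others report (2, 14, 14): truth gives 2, best alternative gives 2.
(Remaining 58 profiles checked similarly; truth is weakly best in each.)
In every case the truthful report is at least as good as any alternative, so it is a dominant strategy.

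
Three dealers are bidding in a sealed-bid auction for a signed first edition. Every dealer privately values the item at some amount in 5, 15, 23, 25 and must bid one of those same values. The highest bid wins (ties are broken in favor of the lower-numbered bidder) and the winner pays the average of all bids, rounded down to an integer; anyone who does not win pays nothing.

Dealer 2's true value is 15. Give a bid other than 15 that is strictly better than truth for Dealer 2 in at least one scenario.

23

Suppose Dealer 1 bids 15 and Dealer 3 bids 5.
Bid 15: loses, pays 0, utility 0.
Bid 23: wins, pays 14, utility 15 - 14 = 1.
So bidding 23 beats truth here (1 > 0).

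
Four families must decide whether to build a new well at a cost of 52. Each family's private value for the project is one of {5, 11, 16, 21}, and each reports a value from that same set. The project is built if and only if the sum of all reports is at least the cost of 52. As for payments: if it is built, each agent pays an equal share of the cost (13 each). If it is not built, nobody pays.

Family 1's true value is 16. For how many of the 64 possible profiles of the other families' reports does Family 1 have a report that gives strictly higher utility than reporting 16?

10

Others report (5, 5, 21): truth gives 0; report 21 gives 3 > 0. Violating.
Others report (5, 11, 16): truth gives 0; report 21 gives 3 > 0. Violating.
Others report (5, 16, 11): truth gives 0; report 21 gives 3 > 0. Violating.
Others report (5, 21, 5): truth gives 0; report 21 gives 3 > 0. Violating.
Others report (5, 5, 5): truth gives 0; no alternative beats it.
Others report (5, 5, 11): truth gives 0; no alternative beats it.
(Checking all 64 profiles: 10 have a profitable deviation, 54 do not.)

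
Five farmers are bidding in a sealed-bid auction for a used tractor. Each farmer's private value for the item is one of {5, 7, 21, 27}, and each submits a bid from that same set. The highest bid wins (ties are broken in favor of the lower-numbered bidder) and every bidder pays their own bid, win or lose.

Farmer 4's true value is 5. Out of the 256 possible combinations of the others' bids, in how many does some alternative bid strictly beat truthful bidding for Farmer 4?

2

Others bid (5, 5, 5, 5): truth gives -5; bid 7 gives -2 > -5. Violating.
Others bid (5, 5, 5, 7): truth gives -5; bid 7 gives -2 > -5. Violating.
Others bid (5, 5, 5, 21): truth gives -5; no alternative beats it.
Others bid (5, 5, 5, 27): truth gives -5; no alternative beats it.
(Checking all 256 profiles: 2 have a profitable deviation, 254 do not.)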